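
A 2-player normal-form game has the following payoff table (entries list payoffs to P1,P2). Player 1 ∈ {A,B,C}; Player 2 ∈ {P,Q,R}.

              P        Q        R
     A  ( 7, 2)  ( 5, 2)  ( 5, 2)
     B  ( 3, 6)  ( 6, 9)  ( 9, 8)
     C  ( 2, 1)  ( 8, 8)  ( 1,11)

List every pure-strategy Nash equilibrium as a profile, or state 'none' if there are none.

PSNE = {(A,P)}

(A,P): NE
(A,Q): not NE [P1→C gives 8>5]
(A,R): not NE [P1→B gives 9>5]
(B,P): not NE [P1→A gives 7>3; P2→Q gives 9>6]
(B,Q): not NE [P1→C gives 8>6]
(B,R): not NE [P2→Q gives 9>8]
(C,P): not NE [P1→A gives 7>2; P2→R gives 11>1]
(C,Q): not NE [P2→R gives 11>8]
(C,R): not NE [P1→B gives 9>1]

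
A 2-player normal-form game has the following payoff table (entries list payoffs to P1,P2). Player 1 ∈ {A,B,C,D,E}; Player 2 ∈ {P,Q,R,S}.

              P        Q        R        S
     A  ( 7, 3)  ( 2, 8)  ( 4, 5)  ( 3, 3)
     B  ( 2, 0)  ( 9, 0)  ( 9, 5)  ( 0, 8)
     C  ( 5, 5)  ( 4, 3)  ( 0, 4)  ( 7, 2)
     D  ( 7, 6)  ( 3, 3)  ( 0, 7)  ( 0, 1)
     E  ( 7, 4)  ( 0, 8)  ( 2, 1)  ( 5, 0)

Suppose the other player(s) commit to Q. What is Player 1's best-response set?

u_1(A vs Q) = 2
u_1(B vs Q) = 9
u_1(C vs Q) = 4
u_1(D vs Q) = 3
u_1(E vs Q) = 0
max payoff 9 at {B}

BR_1 = {B}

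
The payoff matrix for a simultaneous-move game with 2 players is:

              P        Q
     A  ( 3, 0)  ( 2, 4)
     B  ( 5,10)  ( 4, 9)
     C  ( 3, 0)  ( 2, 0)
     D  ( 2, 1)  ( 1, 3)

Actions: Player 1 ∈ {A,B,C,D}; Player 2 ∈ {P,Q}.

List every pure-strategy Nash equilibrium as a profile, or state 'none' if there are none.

NE set: (B,P)

(A,P): not NE [P1→B gives 5>3; P2→Q gives 4>0]
(A,Q): not NE [P1→B gives 4>2]
(B,P): NE
(B,Q): not NE [P2→P gives 10>9]
(C,P): not NE [P1→B gives 5>3]
(C,Q): not NE [P1→B gives 4>2]
(D,P): not NE [P1→B gives 5>2; P2→Q gives 3>1]
(D,Q): not NE [P1→B gives 4>1]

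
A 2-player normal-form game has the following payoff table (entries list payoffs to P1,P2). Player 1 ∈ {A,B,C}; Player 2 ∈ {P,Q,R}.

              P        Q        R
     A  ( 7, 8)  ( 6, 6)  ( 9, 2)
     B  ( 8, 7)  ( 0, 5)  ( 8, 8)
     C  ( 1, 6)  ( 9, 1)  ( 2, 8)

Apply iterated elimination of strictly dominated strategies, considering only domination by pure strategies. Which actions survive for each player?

Survivors P1:{A,B} P2:{P,R}

P2 drop Q (P beats it: A:8>6 B:7>5 C:6>1)
P1 drop C (A beats it: P:7>1 R:9>2)
P1→{A,B} P2→{P,R}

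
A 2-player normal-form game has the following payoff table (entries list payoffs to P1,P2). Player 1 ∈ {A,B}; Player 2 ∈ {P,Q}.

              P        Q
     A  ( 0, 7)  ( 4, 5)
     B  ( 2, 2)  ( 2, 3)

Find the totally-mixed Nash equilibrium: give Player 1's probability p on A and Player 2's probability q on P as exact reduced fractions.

P1 indiff ⇒ q·0+(1-q)·4 = q·2+(1-q)·2 ⇒ q(-2) = (1-q)(-2) ⇒ q = 1/2
P2 indiff ⇒ p·7+(1-p)·2 = p·5+(1-p)·3 ⇒ p(2) = (1-p)(1) ⇒ p = 1/3

p=1/3, q=1/2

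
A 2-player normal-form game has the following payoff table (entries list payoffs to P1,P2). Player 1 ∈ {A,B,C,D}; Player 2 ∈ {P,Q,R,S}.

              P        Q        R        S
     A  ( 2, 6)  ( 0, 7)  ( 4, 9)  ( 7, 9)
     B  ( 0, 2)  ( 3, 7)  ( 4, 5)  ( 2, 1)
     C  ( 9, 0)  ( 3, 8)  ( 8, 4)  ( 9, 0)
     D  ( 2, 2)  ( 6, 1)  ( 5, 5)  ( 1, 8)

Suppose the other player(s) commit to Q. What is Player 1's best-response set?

u_1(A vs Q) = 0
u_1(B vs Q) = 3
u_1(C vs Q) = 3
u_1(D vs Q) = 6
max payoff 6 at {D}

P1 best: {D}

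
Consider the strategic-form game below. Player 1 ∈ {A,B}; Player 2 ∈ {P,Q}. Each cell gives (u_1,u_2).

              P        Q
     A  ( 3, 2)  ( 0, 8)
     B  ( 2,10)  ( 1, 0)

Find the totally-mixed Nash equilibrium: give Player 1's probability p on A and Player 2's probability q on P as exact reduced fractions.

P1 indiff ⇒ q·3+(1-q)·0 = q·2+(1-q)·1 ⇒ q(1) = (1-q)(1) ⇒ q = 1/2
P2 indiff ⇒ p·2+(1-p)·10 = p·8+(1-p)·0 ⇒ p(-6) = (1-p)(-10) ⇒ p = 5/8

P1 mixes 5/8 on A; P2 mixes 1/2 on P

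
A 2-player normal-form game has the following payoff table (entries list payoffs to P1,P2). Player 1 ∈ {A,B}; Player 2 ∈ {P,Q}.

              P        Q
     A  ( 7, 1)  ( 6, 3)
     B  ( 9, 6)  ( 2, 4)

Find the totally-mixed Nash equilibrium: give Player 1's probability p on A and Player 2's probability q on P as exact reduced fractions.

P1 indiff ⇒ q·7+(1-q)·6 = q·9+(1-q)·2 ⇒ q(-2) = (1-q)(-4) ⇒ q = 2/3
P2 indiff ⇒ p·1+(1-p)·6 = p·3+(1-p)·4 ⇒ p(-2) = (1-p)(-2) ⇒ p = 1/2

P1 mixes 1/2 on A; P2 mixes 2/3 on P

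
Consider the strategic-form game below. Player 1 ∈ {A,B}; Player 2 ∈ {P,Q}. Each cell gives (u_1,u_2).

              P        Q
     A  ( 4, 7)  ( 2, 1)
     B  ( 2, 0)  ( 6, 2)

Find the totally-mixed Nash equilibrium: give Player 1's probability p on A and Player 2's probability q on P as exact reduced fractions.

P1 indiff ⇒ q·4+(1-q)·2 = q·2+(1-q)·6 ⇒ q(2) = (1-q)(4) ⇒ q = 2/3
P2 indiff ⇒ p·7+(1-p)·0 = p·1+(1-p)·2 ⇒ p(6) = (1-p)(2) ⇒ p = 1/4

P1 mixes 1/4 on A; P2 mixes 2/3 on P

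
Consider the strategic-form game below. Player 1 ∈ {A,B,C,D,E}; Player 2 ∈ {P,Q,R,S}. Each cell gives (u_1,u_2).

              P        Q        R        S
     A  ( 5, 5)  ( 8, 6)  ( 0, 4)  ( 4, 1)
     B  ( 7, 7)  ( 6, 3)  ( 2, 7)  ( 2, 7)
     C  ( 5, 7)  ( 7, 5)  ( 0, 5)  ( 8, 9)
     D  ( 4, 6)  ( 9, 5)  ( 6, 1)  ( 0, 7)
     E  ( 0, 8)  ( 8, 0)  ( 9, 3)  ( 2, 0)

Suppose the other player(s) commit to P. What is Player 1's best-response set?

BR_1 = {B}

u_1(A vs P) = 5
u_1(B vs P) = 7
u_1(C vs P) = 5
u_1(D vs P) = 4
u_1(E vs P) = 0
max payoff 7 at {B}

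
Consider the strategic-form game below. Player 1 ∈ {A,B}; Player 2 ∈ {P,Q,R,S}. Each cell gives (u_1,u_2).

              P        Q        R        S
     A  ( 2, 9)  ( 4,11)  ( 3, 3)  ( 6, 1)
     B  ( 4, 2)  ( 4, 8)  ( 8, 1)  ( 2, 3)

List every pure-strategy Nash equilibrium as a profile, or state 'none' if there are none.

(A,P): not NE [P1→B gives 4>2; P2→Q gives 11>9]
(A,Q): NE
(A,R): not NE [P1→B gives 8>3; P2→Q gives 11>3]
(A,S): not NE [P2→Q gives 11>1]
(B,P): not NE [P2→Q gives 8>2]
(B,Q): NE
(B,R): not NE [P2→Q gives 8>1]
(B,S): not NE [P1→A gives 6>2; P2→Q gives 8>3]

PSNE = {(A,Q), (B,Q)}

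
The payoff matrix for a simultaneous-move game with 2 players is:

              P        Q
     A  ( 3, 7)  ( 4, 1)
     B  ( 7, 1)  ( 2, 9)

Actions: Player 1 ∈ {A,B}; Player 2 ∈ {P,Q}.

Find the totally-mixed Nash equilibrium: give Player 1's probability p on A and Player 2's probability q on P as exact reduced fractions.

p=4/7, q=1/3

P1 indiff ⇒ q·3+(1-q)·4 = q·7+(1-q)·2 ⇒ q(-4) = (1-q)(-2) ⇒ q = 1/3
P2 indiff ⇒ p·7+(1-p)·1 = p·1+(1-p)·9 ⇒ p(6) = (1-p)(8) ⇒ p = 4/7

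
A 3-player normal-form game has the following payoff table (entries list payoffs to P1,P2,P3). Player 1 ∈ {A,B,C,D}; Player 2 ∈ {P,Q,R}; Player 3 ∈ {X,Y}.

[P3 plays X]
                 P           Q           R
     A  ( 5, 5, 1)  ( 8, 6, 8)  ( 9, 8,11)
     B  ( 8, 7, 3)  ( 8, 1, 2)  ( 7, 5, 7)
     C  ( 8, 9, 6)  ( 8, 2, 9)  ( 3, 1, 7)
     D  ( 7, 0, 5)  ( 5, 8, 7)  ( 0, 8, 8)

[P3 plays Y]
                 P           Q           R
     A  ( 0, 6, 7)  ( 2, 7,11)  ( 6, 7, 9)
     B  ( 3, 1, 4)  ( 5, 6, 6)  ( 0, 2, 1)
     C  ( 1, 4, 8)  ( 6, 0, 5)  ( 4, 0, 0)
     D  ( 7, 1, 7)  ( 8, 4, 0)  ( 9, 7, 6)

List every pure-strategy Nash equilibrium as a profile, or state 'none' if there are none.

(A,P,X): not NE [P1→C gives 8>5; P2→R gives 8>5; P3→Y gives 7>1]
(A,P,Y): not NE [P1→D gives 7>0; P2→R gives 7>6]
(A,Q,X): not NE [P2→R gives 8>6; P3→Y gives 11>8]
(A,Q,Y): not NE [P1→D gives 8>2]
(A,R,X): NE
(A,R,Y): not NE [P1→D gives 9>6; P3→X gives 11>9]
(B,P,X): not NE [P3→Y gives 4>3]
(B,P,Y): not NE [P1→D gives 7>3; P2→Q gives 6>1]
(B,Q,X): not NE [P2→P gives 7>1; P3→Y gives 6>2]
(B,Q,Y): not NE [P1→D gives 8>5]
(B,R,X): not NE [P1→A gives 9>7; P2→P gives 7>5]
(B,R,Y): not NE [P1→D gives 9>0; P2→Q gives 6>2; P3→X gives 7>1]
(C,P,X): not NE [P3→Y gives 8>6]
(C,P,Y): not NE [P1→D gives 7>1]
(C,Q,X): not NE [P2→P gives 9>2]
(C,Q,Y): not NE [P1→D gives 8>6; P2→P gives 4>0; P3→X gives 9>5]
(C,R,X): not NE [P1→A gives 9>3; P2→P gives 9>1]
(C,R,Y): not NE [P1→D gives 9>4; P2→P gives 4>0; P3→X gives 7>0]
(D,P,X): not NE [P1→C gives 8>7; P2→R gives 8>0; P3→Y gives 7>5]
(D,P,Y): not NE [P2→R gives 7>1]
(D,Q,X): not NE [P1→C gives 8>5]
(D,Q,Y): not NE [P2→R gives 7>4; P3→X gives 7>0]
(D,R,X): not NE [P1→A gives 9>0]
(D,R,Y): not NE [P3→X gives 8>6]

NE set: (A,R,X)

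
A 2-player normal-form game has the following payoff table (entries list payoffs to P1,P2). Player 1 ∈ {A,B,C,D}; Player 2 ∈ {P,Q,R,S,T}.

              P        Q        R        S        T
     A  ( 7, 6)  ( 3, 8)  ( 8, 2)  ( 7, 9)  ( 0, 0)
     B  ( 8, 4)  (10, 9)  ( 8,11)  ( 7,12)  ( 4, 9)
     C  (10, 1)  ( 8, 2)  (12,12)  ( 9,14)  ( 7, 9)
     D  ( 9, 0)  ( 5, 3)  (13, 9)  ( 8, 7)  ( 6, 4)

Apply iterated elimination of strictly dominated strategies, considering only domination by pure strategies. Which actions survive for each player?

P1 drop A (C beats it: P:10>7 Q:8>3 R:12>8 S:9>7 T:7>0)
P2 drop P (Q beats it: B:9>4 C:2>1 D:3>0)
P2 drop Q (R beats it: B:11>9 C:12>2 D:9>3)
P1 drop B (C beats it: R:12>8 S:9>7 T:7>4)
P2 drop T (R beats it: C:12>9 D:9>4)
P1→{C,D} P2→{R,S}

Remaining: P1:{C,D} P2:{R,S}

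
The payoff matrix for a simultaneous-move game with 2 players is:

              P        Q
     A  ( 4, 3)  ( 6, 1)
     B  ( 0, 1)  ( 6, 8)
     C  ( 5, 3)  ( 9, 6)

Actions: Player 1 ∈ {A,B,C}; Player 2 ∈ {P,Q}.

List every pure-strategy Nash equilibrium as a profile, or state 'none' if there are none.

(A,P): not NE [P1→C gives 5>4]
(A,Q): not NE [P1→C gives 9>6; P2→P gives 3>1]
(B,P): not NE [P1→C gives 5>0; P2→Q gives 8>1]
(B,Q): not NE [P1→C gives 9>6]
(C,P): not NE [P2→Q gives 6>3]
(C,Q): NE

Nash profiles: (C,Q)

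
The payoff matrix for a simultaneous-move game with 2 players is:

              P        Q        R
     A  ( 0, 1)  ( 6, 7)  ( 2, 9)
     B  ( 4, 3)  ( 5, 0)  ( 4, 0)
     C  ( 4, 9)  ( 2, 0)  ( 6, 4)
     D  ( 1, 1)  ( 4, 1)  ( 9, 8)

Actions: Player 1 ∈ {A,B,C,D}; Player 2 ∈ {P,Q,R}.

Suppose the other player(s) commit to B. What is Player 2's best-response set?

argmax u_2 = {P}

u_2(P vs B) = 3
u_2(Q vs B) = 0
u_2(R vs B) = 0
max payoff 3 at {P}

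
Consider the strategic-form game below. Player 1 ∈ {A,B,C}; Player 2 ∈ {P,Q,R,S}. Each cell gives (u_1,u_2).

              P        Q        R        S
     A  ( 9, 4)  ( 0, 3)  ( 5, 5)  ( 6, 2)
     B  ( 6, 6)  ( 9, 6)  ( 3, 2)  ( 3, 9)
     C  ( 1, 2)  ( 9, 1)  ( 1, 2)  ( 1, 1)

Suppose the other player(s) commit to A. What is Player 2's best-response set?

P2 best: {R}

u_2(P vs A) = 4
u_2(Q vs A) = 3
u_2(R vs A) = 5
u_2(S vs A) = 2
max payoff 5 at {R}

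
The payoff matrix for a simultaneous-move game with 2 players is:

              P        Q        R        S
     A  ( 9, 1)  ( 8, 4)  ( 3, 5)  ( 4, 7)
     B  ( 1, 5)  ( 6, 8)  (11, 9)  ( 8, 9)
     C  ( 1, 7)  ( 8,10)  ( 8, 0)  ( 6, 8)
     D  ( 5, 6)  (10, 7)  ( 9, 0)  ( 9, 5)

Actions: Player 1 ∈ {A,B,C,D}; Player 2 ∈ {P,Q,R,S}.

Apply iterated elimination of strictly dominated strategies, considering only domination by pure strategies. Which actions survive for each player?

Remaining: P1:{B,D} P2:{Q,R,S}

P1 drop C (D beats it: P:5>1 Q:10>8 R:9>8 S:9>6)
P2 drop P (Q beats it: A:4>1 B:8>5 D:7>6)
P1 drop A (D beats it: Q:10>8 R:9>3 S:9>4)
P1→{B,D} P2→{Q,R,S}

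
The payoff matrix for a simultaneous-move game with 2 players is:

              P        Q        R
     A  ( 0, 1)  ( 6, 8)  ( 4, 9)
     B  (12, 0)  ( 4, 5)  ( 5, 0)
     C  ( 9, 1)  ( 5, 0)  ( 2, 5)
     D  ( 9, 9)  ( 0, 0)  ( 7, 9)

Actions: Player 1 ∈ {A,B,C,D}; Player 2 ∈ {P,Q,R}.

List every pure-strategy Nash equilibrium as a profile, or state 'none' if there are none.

Nash profiles: (D,R)

(A,P): not NE [P1→B gives 12>0; P2→R gives 9>1]
(A,Q): not NE [P2→R gives 9>8]
(A,R): not NE [P1→D gives 7>4]
(B,P): not NE [P2→Q gives 5>0]
(B,Q): not NE [P1→A gives 6>4]
(B,R): not NE [P1→D gives 7>5; P2→Q gives 5>0]
(C,P): not NE [P1→B gives 12>9; P2→R gives 5>1]
(C,Q): not NE [P1→A gives 6>5; P2→R gives 5>0]
(C,R): not NE [P1→D gives 7>2]
(D,P): not NE [P1→B gives 12>9]
(D,Q): not NE [P1→A gives 6>0; P2→R gives 9>0]
(D,R): NE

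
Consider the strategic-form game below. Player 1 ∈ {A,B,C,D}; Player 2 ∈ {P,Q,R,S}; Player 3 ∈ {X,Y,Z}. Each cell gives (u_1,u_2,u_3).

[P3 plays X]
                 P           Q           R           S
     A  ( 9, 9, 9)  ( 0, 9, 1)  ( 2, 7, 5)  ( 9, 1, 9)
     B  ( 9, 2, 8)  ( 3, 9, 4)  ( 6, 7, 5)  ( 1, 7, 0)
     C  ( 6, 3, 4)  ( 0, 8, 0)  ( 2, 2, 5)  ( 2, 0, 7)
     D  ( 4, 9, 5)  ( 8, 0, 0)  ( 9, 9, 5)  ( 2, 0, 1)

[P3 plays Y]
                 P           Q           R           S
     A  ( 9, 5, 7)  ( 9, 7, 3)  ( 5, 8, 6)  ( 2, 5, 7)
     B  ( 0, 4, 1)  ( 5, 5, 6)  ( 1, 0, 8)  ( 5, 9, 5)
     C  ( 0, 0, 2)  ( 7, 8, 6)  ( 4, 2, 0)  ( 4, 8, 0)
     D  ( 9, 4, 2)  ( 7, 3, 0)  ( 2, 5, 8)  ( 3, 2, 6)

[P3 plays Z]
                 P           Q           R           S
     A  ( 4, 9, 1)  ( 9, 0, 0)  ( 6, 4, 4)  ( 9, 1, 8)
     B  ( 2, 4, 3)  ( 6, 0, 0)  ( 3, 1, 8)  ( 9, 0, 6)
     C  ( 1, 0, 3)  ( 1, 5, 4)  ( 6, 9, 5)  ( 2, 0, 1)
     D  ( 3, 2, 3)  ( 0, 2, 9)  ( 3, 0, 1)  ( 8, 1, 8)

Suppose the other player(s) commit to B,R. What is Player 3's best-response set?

BR_3 = {Y,Z}

u_3(X vs B,R) = 5
u_3(Y vs B,R) = 8
u_3(Z vs B,R) = 8
max payoff 8 at {Y,Z}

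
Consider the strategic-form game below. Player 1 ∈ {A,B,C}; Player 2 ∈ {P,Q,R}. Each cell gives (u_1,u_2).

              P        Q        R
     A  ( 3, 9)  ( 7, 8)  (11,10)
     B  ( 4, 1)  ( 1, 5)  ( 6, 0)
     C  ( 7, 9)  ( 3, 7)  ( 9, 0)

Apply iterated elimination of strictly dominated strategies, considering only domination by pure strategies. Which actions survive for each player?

IESDS → P1:{A,C} P2:{P,R}

P1 drop B (C beats it: P:7>4 Q:3>1 R:9>6)
P2 drop Q (P beats it: A:9>8 C:9>7)
P1→{A,C} P2→{P,R}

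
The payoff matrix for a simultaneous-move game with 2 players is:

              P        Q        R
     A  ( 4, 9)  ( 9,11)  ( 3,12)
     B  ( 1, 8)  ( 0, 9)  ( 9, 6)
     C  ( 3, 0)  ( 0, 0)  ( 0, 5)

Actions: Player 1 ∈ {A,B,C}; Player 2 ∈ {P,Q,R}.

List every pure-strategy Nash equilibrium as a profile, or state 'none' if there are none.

PSNE: ∅

(A,P): not NE [P2→R gives 12>9]
(A,Q): not NE [P2→R gives 12>11]
(A,R): not NE [P1→B gives 9>3]
(B,P): not NE [P1→A gives 4>1; P2→Q gives 9>8]
(B,Q): not NE [P1→A gives 9>0]
(B,R): not NE [P2→Q gives 9>6]
(C,P): not NE [P1→A gives 4>3; P2→R gives 5>0]
(C,Q): not NE [P1→A gives 9>0; P2→R gives 5>0]
(C,R): not NE [P1→B gives 9>0]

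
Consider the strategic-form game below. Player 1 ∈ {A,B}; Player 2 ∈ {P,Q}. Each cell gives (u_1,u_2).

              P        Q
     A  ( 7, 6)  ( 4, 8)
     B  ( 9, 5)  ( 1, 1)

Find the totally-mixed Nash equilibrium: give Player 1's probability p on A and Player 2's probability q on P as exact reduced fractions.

P1 indiff ⇒ q·7+(1-q)·4 = q·9+(1-q)·1 ⇒ q(-2) = (1-q)(-3) ⇒ q = 3/5
P2 indiff ⇒ p·6+(1-p)·5 = p·8+(1-p)·1 ⇒ p(-2) = (1-p)(-4) ⇒ p = 2/3

P1 mixes 2/3 on A; P2 mixes 3/5 on P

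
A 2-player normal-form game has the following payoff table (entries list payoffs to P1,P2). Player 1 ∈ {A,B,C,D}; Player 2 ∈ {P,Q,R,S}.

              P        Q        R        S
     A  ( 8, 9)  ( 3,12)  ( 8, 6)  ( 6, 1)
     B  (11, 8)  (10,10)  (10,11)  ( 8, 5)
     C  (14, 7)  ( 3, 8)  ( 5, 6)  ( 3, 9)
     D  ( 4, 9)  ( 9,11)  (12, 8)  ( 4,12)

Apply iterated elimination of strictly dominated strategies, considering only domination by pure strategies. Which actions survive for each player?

Survivors P1:{B,D} P2:{Q,R,S}

P1 drop A (B beats it: P:11>8 Q:10>3 R:10>8 S:8>6)
P2 drop P (Q beats it: B:10>8 C:8>7 D:11>9)
P1 drop C (B beats it: Q:10>3 R:10>5 S:8>3)
P1→{B,D} P2→{Q,R,S}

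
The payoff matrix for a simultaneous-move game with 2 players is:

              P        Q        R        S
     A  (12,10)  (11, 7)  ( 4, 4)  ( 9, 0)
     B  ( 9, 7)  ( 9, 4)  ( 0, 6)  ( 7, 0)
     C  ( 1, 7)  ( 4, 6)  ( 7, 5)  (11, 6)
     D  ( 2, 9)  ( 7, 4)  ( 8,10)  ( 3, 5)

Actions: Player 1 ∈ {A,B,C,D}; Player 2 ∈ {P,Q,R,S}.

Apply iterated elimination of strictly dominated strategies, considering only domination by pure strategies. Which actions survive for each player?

Survivors P1:{A,D} P2:{P,R}

P1 drop B (A beats it: P:12>9 Q:11>9 R:4>0 S:9>7)
P2 drop Q (P beats it: A:10>7 C:7>6 D:9>4)
P2 drop S (P beats it: A:10>0 C:7>6 D:9>5)
P1 drop C (D beats it: P:2>1 R:8>7)
P1→{A,D} P2→{P,R}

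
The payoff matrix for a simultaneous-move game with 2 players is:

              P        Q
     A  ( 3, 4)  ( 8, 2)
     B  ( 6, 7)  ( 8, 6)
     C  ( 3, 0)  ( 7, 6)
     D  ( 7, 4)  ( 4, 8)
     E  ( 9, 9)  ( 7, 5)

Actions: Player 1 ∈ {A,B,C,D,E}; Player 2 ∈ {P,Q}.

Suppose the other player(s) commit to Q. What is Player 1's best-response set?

P1 best: {A,B}

u_1(A vs Q) = 8
u_1(B vs Q) = 8
u_1(C vs Q) = 7
u_1(D vs Q) = 4
u_1(E vs Q) = 7
max payoff 8 at {A,B}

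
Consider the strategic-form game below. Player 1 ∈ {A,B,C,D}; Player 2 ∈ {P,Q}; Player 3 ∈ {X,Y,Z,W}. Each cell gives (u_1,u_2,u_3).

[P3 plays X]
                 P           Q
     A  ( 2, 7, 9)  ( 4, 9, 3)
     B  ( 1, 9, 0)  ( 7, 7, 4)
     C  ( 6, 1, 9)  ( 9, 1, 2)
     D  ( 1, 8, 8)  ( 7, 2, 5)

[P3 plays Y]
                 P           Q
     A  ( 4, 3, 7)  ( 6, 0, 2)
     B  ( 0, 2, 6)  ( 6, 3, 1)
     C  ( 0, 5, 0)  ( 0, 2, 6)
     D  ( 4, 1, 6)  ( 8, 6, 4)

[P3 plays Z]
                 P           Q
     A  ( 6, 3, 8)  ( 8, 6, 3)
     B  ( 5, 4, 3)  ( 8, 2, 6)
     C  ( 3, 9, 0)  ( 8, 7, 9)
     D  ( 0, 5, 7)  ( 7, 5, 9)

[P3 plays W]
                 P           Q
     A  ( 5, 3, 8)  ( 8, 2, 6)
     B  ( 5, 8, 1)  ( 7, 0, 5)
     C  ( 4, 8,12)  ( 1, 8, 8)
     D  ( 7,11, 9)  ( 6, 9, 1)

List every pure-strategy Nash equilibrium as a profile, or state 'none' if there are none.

(A,P,X): not NE [P1→C gives 6>2; P2→Q gives 9>7]
(A,P,Y): not NE [P3→X gives 9>7]
(A,P,Z): not NE [P2→Q gives 6>3; P3→X gives 9>8]
(A,P,W): not NE [P1→D gives 7>5; P3→X gives 9>8]
(A,Q,X): not NE [P1→C gives 9>4; P3→W gives 6>3]
(A,Q,Y): not NE [P1→D gives 8>6; P2→P gives 3>0; P3→W gives 6>2]
(A,Q,Z): not NE [P3→W gives 6>3]
(A,Q,W): not NE [P2→P gives 3>2]
(B,P,X): not NE [P1→C gives 6>1; P3→Y gives 6>0]
(B,P,Y): not NE [P1→D gives 4>0; P2→Q gives 3>2]
(B,P,Z): not NE [P1→A gives 6>5; P3→Y gives 6>3]
(B,P,W): not NE [P1→D gives 7>5; P3→Y gives 6>1]
(B,Q,X): not NE [P1→C gives 9>7; P2→P gives 9>7; P3→Z gives 6>4]
(B,Q,Y): not NE [P1→D gives 8>6; P3→Z gives 6>1]
(B,Q,Z): not NE [P2→P gives 4>2]
(B,Q,W): not NE [P1→A gives 8>7; P2→P gives 8>0; P3→Z gives 6>5]
(C,P,X): not NE [P3→W gives 12>9]
(C,P,Y): not NE [P1→D gives 4>0; P3→W gives 12>0]
(C,P,Z): not NE [P1→A gives 6>3; P3→W gives 12>0]
(C,P,W): not NE [P1→D gives 7>4]
(C,Q,X): not NE [P3→Z gives 9>2]
(C,Q,Y): not NE [P1→D gives 8>0; P2→P gives 5>2; P3→Z gives 9>6]
(C,Q,Z): not NE [P2→P gives 9>7]
(C,Q,W): not NE [P1→A gives 8>1; P3→Z gives 9>8]
(D,P,X): not NE [P1→C gives 6>1; P3→W gives 9>8]
(D,P,Y): not NE [P2→Q gives 6>1; P3→W gives 9>6]
(D,P,Z): not NE [P1→A gives 6>0; P3→W gives 9>7]
(D,P,W): NE
(D,Q,X): not NE [P1→C gives 9>7; P2→P gives 8>2; P3→Z gives 9>5]
(D,Q,Y): not NE [P3→Z gives 9>4]
(D,Q,Z): not NE [P1→C gives 8>7]
(D,Q,W): not NE [P1→A gives 8>6; P2→P gives 11>9; P3→Z gives 9>1]

NE set: (D,P,W)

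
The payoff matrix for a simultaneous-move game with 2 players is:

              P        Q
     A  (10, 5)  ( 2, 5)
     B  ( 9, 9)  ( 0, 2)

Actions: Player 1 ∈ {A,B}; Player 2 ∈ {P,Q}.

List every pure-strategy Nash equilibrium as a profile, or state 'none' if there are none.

(A,P): NE
(A,Q): NE
(B,P): not NE [P1→A gives 10>9]
(B,Q): not NE [P1→A gives 2>0; P2→P gives 9>2]

PSNE = {(A,P), (A,Q)}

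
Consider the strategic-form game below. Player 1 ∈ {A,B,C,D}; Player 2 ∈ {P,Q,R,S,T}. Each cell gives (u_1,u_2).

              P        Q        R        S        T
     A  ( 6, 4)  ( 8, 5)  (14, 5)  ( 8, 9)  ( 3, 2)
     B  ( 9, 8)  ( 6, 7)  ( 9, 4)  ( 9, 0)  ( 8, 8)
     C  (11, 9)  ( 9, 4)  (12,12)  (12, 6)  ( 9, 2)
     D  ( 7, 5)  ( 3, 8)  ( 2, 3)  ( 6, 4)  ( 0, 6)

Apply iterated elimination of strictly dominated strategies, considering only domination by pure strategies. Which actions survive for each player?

P1 drop B (C beats it: P:11>9 Q:9>6 R:12>9 S:12>9 T:9>8)
P1 drop D (C beats it: P:11>7 Q:9>3 R:12>2 S:12>6 T:9>0)
P2 drop P (R beats it: A:5>4 C:12>9)
P2 drop Q (S beats it: A:9>5 C:6>4)
P2 drop T (R beats it: A:5>2 C:12>2)
P1→{A,C} P2→{R,S}

Remaining: P1:{A,C} P2:{R,S}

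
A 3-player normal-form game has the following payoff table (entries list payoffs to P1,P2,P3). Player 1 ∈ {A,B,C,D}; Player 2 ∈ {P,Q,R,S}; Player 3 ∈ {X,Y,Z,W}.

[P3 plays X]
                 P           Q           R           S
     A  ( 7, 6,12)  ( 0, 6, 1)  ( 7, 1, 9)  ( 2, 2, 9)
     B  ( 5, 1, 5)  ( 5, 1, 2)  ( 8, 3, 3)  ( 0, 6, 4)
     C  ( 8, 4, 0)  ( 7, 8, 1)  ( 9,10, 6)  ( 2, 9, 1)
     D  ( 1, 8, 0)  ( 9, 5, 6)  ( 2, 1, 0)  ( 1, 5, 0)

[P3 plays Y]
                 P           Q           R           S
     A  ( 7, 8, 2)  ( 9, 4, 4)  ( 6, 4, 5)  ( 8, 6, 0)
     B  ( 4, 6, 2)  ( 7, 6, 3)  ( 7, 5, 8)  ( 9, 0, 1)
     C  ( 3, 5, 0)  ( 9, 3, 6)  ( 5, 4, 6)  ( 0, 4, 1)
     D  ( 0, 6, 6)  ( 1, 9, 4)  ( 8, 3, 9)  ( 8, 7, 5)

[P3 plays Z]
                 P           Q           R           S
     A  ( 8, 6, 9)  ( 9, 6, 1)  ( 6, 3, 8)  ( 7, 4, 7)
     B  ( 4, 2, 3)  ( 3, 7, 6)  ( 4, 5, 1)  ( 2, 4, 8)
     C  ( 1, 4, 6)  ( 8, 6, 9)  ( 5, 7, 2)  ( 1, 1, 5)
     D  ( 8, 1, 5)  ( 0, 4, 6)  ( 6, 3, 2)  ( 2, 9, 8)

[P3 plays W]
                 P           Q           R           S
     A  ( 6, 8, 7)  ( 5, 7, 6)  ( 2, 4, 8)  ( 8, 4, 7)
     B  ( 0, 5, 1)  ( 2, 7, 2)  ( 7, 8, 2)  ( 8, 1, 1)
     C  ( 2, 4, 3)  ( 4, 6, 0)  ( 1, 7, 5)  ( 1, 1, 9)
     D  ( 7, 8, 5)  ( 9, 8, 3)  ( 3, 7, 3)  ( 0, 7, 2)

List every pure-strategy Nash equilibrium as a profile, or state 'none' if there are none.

PSNE = {(C,R,X)}

(A,P,X): not NE [P1→C gives 8>7]
(A,P,Y): not NE [P3→X gives 12>2]
(A,P,Z): not NE [P3→X gives 12>9]
(A,P,W): not NE [P1→D gives 7>6; P3→X gives 12>7]
(A,Q,X): not NE [P1→D gives 9>0; P3→W gives 6>1]
(A,Q,Y): not NE [P2→P gives 8>4; P3→W gives 6>4]
(A,Q,Z): not NE [P3→W gives 6>1]
(A,Q,W): not NE [P1→D gives 9>5; P2→P gives 8>7]
(A,R,X): not NE [P1→C gives 9>7; P2→Q gives 6>1]
(A,R,Y): not NE [P1→D gives 8>6; P2→P gives 8>4; P3→X gives 9>5]
(A,R,Z): not NE [P2→Q gives 6>3; P3→X gives 9>8]
(A,R,W): not NE [P1→B gives 7>2; P2→P gives 8>4; P3→X gives 9>8]
(A,S,X): not NE [P2→Q gives 6>2]
(A,S,Y): not NE [P1→B gives 9>8; P2→P gives 8>6; P3→X gives 9>0]
(A,S,Z): not NE [P2→Q gives 6>4; P3→X gives 9>7]
(A,S,W): not NE [P2→P gives 8>4; P3→X gives 9>7]
(B,P,X): not NE [P1→C gives 8>5; P2→S gives 6>1]
(B,P,Y): not NE [P1→A gives 7>4; P3→X gives 5>2]
(B,P,Z): not NE [P1→D gives 8>4; P2→Q gives 7>2; P3→X gives 5>3]
(B,P,W): not NE [P1→D gives 7>0; P2→R gives 8>5; P3→X gives 5>1]
(B,Q,X): not NE [P1→D gives 9>5; P2→S gives 6>1; P3→Z gives 6>2]
(B,Q,Y): not NE [P1→C gives 9>7; P3→Z gives 6>3]
(B,Q,Z): not NE [P1→A gives 9>3]
(B,Q,W): not NE [P1→D gives 9>2; P2→R gives 8>7; P3→Z gives 6>2]
(B,R,X): not NE [P1→C gives 9>8; P2→S gives 6>3; P3→Y gives 8>3]
(B,R,Y): not NE [P1→D gives 8>7; P2→Q gives 6>5]
(B,R,Z): not NE [P1→D gives 6>4; P2→Q gives 7>5; P3→Y gives 8>1]
(B,R,W): not NE [P3→Y gives 8>2]
(B,S,X): not NE [P1→C gives 2>0; P3→Z gives 8>4]
(B,S,Y): not NE [P2→Q gives 6>0; P3→Z gives 8>1]
(B,S,Z): not NE [P1→A gives 7>2; P2→Q gives 7>4]
(B,S,W): not NE [P2→R gives 8>1; P3→Z gives 8>1]
(C,P,X): not NE [P2→R gives 10>4; P3→Z gives 6>0]
(C,P,Y): not NE [P1→A gives 7>3; P3→Z gives 6>0]
(C,P,Z): not NE [P1→D gives 8>1; P2→R gives 7>4]
(C,P,W): not NE [P1→D gives 7>2; P2→R gives 7>4; P3→Z gives 6>3]
(C,Q,X): not NE [P1→D gives 9>7; P2→R gives 10>8; P3→Z gives 9>1]
(C,Q,Y): not NE [P2→P gives 5>3; P3→Z gives 9>6]
(C,Q,Z): not NE [P1→A gives 9>8; P2→R gives 7>6]
(C,Q,W): not NE [P1→D gives 9>4; P2→R gives 7>6; P3→Z gives 9>0]
(C,R,X): NE
(C,R,Y): not NE [P1→D gives 8>5; P2→P gives 5>4]
(C,R,Z): not NE [P1→D gives 6>5; P3→Y gives 6>2]
(C,R,W): not NE [P1→B gives 7>1; P3→Y gives 6>5]
(C,S,X): not NE [P2→R gives 10>9; P3→W gives 9>1]
(C,S,Y): not NE [P1→B gives 9>0; P2→P gives 5>4; P3→W gives 9>1]
(C,S,Z): not NE [P1→A gives 7>1; P2→R gives 7>1; P3→W gives 9>5]
(C,S,W): not NE [P1→B gives 8>1; P2→R gives 7>1]
(D,P,X): not NE [P1→C gives 8>1; P3→Y gives 6>0]
(D,P,Y): not NE [P1→A gives 7>0; P2→Q gives 9>6]
(D,P,Z): not NE [P2→S gives 9>1; P3→Y gives 6>5]
(D,P,W): not NE [P3→Y gives 6>5]
(D,Q,X): not NE [P2→P gives 8>5]
(D,Q,Y): not NE [P1→C gives 9>1; P3→Z gives 6>4]
(D,Q,Z): not NE [P1→A gives 9>0; P2→S gives 9>4]
(D,Q,W): not NE [P3→Z gives 6>3]
(D,R,X): not NE [P1→C gives 9>2; P2→P gives 8>1; P3→Y gives 9>0]
(D,R,Y): not NE [P2→Q gives 9>3]
(D,R,Z): not NE [P2→S gives 9>3; P3→Y gives 9>2]
(D,R,W): not NE [P1→B gives 7>3; P2→Q gives 8>7; P3→Y gives 9>3]
(D,S,X): not NE [P1→C gives 2>1; P2→P gives 8>5; P3→Z gives 8>0]
(D,S,Y): not NE [P1→B gives 9>8; P2→Q gives 9>7; P3→Z gives 8>5]
(D,S,Z): not NE [P1→A gives 7>2]
(D,S,W): not NE [P1→B gives 8>0; P2→Q gives 8>7; P3→Z gives 8>2]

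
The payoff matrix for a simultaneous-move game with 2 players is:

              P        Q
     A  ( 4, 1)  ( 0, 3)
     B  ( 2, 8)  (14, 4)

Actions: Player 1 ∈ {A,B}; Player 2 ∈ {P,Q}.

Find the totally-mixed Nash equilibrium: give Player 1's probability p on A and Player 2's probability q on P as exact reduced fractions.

P1 indiff ⇒ q·4+(1-q)·0 = q·2+(1-q)·14 ⇒ q(2) = (1-q)(14) ⇒ q = 7/8
P2 indiff ⇒ p·1+(1-p)·8 = p·3+(1-p)·4 ⇒ p(-2) = (1-p)(-4) ⇒ p = 2/3

p=2/3, q=7/8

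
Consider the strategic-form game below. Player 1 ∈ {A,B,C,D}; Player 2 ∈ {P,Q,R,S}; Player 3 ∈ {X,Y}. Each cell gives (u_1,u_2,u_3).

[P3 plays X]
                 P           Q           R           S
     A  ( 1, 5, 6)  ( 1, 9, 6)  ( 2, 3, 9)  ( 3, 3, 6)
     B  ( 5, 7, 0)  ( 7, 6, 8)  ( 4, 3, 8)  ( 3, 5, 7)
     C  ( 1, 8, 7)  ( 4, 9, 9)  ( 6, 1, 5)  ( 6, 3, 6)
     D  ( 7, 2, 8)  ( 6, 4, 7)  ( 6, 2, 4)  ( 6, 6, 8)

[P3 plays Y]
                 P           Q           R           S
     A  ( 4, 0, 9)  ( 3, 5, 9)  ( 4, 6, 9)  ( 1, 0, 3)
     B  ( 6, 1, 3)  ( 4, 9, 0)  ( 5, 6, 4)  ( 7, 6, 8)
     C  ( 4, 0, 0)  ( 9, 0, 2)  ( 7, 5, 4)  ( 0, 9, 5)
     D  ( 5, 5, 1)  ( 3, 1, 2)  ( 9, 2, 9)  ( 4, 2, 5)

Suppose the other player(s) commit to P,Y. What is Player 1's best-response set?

u_1(A vs P,Y) = 4
u_1(B vs P,Y) = 6
u_1(C vs P,Y) = 4
u_1(D vs P,Y) = 5
max payoff 6 at {B}

BR_1 = {B}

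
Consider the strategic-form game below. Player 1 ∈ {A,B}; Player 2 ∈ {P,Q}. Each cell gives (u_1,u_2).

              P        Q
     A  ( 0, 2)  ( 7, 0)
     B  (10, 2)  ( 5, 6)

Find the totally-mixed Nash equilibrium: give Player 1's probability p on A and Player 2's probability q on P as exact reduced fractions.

(p,q) = (2/3, 1/6)

P1 indiff ⇒ q·0+(1-q)·7 = q·10+(1-q)·5 ⇒ q(-10) = (1-q)(-2) ⇒ q = 1/6
P2 indiff ⇒ p·2+(1-p)·2 = p·0+(1-p)·6 ⇒ p(2) = (1-p)(4) ⇒ p = 2/3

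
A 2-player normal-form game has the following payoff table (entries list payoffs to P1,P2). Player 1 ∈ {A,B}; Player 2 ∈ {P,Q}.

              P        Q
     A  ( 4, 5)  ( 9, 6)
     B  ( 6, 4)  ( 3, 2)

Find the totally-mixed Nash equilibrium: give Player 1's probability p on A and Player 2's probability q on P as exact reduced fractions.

p=2/3, q=3/4

P1 indiff ⇒ q·4+(1-q)·9 = q·6+(1-q)·3 ⇒ q(-2) = (1-q)(-6) ⇒ q = 3/4
P2 indiff ⇒ p·5+(1-p)·4 = p·6+(1-p)·2 ⇒ p(-1) = (1-p)(-2) ⇒ p = 2/3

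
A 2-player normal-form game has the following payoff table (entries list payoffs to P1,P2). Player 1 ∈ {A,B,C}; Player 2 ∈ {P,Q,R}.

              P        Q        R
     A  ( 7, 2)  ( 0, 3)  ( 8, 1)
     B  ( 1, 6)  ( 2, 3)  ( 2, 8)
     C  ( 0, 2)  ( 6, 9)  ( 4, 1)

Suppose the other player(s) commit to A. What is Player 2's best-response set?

u_2(P vs A) = 2
u_2(Q vs A) = 3
u_2(R vs A) = 1
max payoff 3 at {Q}

BR_2 = {Q}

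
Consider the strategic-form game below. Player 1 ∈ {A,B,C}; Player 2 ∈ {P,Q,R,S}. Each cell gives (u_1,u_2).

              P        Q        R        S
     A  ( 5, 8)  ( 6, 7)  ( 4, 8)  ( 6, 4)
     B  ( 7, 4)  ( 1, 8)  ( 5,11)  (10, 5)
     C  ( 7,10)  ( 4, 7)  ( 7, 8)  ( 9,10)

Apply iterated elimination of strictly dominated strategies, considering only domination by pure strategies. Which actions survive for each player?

Remaining: P1:{B,C} P2:{P,R,S}

P2 drop Q (R beats it: A:8>7 B:11>8 C:8>7)
P1 drop A (B beats it: P:7>5 R:5>4 S:10>6)
P1→{B,C} P2→{P,R,S}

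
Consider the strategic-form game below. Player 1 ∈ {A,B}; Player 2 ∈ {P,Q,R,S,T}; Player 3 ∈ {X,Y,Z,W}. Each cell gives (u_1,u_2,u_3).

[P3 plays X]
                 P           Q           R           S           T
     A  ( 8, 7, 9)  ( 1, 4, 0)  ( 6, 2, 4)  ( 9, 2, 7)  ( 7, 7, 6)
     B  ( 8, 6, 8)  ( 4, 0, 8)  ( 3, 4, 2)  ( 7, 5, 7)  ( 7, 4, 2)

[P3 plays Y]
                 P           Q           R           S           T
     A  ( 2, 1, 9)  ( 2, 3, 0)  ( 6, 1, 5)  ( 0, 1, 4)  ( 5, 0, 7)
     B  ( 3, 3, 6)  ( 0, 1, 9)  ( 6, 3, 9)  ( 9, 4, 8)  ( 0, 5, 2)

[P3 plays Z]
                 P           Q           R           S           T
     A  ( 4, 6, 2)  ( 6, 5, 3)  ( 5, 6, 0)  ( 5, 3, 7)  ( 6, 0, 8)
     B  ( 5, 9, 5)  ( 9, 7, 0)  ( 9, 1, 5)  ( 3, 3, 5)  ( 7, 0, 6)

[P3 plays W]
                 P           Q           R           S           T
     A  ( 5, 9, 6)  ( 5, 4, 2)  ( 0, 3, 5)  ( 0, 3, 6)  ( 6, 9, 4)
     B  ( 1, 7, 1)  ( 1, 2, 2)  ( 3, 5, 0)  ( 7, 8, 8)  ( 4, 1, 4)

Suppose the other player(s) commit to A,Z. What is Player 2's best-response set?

BR_2 = {P,R}

u_2(P vs A,Z) = 6
u_2(Q vs A,Z) = 5
u_2(R vs A,Z) = 6
u_2(S vs A,Z) = 3
u_2(T vs A,Z) = 0
max payoff 6 at {P,R}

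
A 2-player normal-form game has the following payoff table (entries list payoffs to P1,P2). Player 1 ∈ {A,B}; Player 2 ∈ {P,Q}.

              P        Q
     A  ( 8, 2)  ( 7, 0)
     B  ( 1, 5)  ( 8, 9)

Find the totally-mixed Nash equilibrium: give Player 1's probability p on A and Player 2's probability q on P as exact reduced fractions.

P1 indiff ⇒ q·8+(1-q)·7 = q·1+(1-q)·8 ⇒ q(7) = (1-q)(1) ⇒ q = 1/8
P2 indiff ⇒ p·2+(1-p)·5 = p·0+(1-p)·9 ⇒ p(2) = (1-p)(4) ⇒ p = 2/3

P1 mixes 2/3 on A; P2 mixes 1/8 on P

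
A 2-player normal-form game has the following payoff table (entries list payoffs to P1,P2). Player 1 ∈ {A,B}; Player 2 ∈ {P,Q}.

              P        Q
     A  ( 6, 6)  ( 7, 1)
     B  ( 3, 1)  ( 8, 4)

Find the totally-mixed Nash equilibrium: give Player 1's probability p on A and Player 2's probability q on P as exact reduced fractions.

P1 indiff ⇒ q·6+(1-q)·7 = q·3+(1-q)·8 ⇒ q(3) = (1-q)(1) ⇒ q = 1/4
P2 indiff ⇒ p·6+(1-p)·1 = p·1+(1-p)·4 ⇒ p(5) = (1-p)(3) ⇒ p = 3/8

(p,q) = (3/8, 1/4)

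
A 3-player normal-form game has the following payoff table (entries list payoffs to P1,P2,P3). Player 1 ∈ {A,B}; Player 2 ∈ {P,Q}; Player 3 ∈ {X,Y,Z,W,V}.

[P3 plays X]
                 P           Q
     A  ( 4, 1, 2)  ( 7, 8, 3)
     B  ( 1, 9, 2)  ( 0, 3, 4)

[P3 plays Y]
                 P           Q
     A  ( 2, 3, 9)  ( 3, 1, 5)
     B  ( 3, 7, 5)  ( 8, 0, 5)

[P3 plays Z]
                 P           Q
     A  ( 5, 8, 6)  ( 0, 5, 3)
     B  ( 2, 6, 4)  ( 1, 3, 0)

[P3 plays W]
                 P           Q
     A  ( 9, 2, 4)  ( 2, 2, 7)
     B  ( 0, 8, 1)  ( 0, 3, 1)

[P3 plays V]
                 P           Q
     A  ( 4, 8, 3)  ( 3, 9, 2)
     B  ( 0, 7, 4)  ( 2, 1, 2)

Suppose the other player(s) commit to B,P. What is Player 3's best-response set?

P3 best: {Y}

u_3(X vs B,P) = 2
u_3(Y vs B,P) = 5
u_3(Z vs B,P) = 4
u_3(W vs B,P) = 1
u_3(V vs B,P) = 4
max payoff 5 at {Y}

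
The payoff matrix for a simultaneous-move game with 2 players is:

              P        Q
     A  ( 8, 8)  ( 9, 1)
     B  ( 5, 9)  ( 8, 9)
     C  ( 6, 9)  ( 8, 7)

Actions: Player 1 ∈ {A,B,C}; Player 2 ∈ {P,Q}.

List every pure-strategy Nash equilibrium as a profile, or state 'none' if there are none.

(A,P): NE
(A,Q): not NE [P2→P gives 8>1]
(B,P): not NE [P1→A gives 8>5]
(B,Q): not NE [P1→A gives 9>8]
(C,P): not NE [P1→A gives 8>6]
(C,Q): not NE [P1→A gives 9>8; P2→P gives 9>7]

PSNE = {(A,P)}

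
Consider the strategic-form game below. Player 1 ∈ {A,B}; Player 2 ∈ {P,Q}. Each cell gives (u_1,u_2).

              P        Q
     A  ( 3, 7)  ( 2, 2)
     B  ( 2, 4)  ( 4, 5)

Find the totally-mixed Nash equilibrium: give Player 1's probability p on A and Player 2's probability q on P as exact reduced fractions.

p=1/6, q=2/3

P1 indiff ⇒ q·3+(1-q)·2 = q·2+(1-q)·4 ⇒ q(1) = (1-q)(2) ⇒ q = 2/3
P2 indiff ⇒ p·7+(1-p)·4 = p·2+(1-p)·5 ⇒ p(5) = (1-p)(1) ⇒ p = 1/6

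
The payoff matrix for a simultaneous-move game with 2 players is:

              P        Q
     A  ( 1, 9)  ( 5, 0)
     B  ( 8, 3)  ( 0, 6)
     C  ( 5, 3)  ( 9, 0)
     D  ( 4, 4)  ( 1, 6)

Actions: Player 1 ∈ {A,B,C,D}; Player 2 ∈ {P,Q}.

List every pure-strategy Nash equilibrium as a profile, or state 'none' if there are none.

(A,P): not NE [P1→B gives 8>1]
(A,Q): not NE [P1→C gives 9>5; P2→P gives 9>0]
(B,P): not NE [P2→Q gives 6>3]
(B,Q): not NE [P1→C gives 9>0]
(C,P): not NE [P1→B gives 8>5]
(C,Q): not NE [P2→P gives 3>0]
(D,P): not NE [P1→B gives 8>4; P2→Q gives 6>4]
(D,Q): not NE [P1→C gives 9>1]

No pure NE.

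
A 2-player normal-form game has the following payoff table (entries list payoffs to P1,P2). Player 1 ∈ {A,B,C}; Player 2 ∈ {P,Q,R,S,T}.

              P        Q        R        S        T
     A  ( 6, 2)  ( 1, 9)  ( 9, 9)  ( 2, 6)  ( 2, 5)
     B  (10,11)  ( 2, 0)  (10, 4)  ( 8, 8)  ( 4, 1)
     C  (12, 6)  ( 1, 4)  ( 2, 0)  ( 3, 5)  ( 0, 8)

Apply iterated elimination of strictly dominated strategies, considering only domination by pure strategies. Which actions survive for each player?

P1 drop A (B beats it: P:10>6 Q:2>1 R:10>9 S:8>2 T:4>2)
P2 drop Q (P beats it: B:11>0 C:6>4)
P2 drop R (P beats it: B:11>4 C:6>0)
P2 drop S (P beats it: B:11>8 C:6>5)
P1→{B,C} P2→{P,T}

Survivors P1:{B,C} P2:{P,T}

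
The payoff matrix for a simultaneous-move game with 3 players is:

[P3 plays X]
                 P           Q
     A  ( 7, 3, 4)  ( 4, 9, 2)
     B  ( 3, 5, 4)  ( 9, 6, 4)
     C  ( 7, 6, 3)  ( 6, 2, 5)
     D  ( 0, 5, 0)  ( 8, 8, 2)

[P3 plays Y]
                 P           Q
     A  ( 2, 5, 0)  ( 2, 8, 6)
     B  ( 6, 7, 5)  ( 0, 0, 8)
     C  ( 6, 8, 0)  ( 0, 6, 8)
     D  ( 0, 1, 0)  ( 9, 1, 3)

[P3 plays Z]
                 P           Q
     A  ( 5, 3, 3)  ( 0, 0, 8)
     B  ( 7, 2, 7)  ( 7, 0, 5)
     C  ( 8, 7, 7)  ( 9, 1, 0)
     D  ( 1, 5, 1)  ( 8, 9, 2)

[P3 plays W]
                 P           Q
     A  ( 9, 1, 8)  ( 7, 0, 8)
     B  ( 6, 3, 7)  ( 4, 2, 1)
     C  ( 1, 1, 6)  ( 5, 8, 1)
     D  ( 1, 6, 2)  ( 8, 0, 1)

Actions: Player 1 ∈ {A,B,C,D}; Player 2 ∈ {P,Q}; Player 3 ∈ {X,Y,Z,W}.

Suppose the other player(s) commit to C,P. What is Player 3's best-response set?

u_3(X vs C,P) = 3
u_3(Y vs C,P) = 0
u_3(Z vs C,P) = 7
u_3(W vs C,P) = 6
max payoff 7 at {Z}

BR_3 = {Z}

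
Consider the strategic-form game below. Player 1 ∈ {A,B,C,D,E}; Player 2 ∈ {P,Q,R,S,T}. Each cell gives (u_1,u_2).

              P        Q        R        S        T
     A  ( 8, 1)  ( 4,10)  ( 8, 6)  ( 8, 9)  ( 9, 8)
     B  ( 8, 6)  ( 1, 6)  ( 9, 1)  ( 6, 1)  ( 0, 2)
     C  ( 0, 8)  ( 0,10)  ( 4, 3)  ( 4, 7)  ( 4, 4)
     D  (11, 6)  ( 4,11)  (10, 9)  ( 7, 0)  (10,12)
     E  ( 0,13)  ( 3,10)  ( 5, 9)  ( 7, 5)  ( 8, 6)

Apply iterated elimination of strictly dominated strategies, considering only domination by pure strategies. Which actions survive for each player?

Survivors P1:{A,D} P2:{Q,T}

P1 drop B (D beats it: P:11>8 Q:4>1 R:10>9 S:7>6 T:10>0)
P1 drop C (A beats it: P:8>0 Q:4>0 R:8>4 S:8>4 T:9>4)
P1 drop E (A beats it: P:8>0 Q:4>3 R:8>5 S:8>7 T:9>8)
P2 drop P (Q beats it: A:10>1 D:11>6)
P2 drop R (Q beats it: A:10>6 D:11>9)
P2 drop S (Q beats it: A:10>9 D:11>0)
P1→{A,D} P2→{Q,T}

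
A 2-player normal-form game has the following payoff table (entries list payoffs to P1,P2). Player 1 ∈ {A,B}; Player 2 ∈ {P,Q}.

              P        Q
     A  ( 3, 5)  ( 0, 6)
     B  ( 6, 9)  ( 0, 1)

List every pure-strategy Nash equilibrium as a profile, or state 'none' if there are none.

(A,P): not NE [P1→B gives 6>3; P2→Q gives 6>5]
(A,Q): NE
(B,P): NE
(B,Q): not NE [P2→P gives 9>1]

PSNE = {(A,Q), (B,P)}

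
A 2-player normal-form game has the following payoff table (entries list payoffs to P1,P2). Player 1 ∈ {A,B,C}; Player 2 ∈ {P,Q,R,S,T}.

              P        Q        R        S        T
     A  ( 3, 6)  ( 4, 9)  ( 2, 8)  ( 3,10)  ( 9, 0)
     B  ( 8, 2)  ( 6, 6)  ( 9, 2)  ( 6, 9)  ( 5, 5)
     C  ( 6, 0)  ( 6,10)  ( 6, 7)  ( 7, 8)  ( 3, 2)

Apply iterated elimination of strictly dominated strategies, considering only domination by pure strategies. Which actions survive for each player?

IESDS → P1:{B,C} P2:{Q,S}

P2 drop P (Q beats it: A:9>6 B:6>2 C:10>0)
P2 drop R (Q beats it: A:9>8 B:6>2 C:10>7)
P2 drop T (Q beats it: A:9>0 B:6>5 C:10>2)
P1 drop A (B beats it: Q:6>4 S:6>3)
P1→{B,C} P2→{Q,S}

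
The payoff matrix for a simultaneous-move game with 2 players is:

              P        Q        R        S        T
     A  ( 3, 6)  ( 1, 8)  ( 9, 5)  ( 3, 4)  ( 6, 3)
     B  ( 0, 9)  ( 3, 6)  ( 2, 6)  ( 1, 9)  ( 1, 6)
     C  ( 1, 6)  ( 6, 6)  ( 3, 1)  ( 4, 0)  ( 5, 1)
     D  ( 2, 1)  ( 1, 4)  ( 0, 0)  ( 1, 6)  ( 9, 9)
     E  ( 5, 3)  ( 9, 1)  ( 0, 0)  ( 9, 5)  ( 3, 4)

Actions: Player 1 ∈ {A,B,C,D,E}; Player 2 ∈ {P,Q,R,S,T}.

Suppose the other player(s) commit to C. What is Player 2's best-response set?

u_2(P vs C) = 6
u_2(Q vs C) = 6
u_2(R vs C) = 1
u_2(S vs C) = 0
u_2(T vs C) = 1
max payoff 6 at {P,Q}

P2 best: {P,Q}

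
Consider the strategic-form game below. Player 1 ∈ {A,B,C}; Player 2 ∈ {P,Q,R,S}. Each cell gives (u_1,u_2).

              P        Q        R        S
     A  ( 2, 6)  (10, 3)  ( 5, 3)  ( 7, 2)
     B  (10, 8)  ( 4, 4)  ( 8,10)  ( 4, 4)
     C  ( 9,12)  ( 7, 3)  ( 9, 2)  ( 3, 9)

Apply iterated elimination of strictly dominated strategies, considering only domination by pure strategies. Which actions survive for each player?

Survivors P1:{B,C} P2:{P,R}

P2 drop Q (P beats it: A:6>3 B:8>4 C:12>3)
P2 drop S (P beats it: A:6>2 B:8>4 C:12>9)
P1 drop A (B beats it: P:10>2 R:8>5)
P1→{B,C} P2→{P,R}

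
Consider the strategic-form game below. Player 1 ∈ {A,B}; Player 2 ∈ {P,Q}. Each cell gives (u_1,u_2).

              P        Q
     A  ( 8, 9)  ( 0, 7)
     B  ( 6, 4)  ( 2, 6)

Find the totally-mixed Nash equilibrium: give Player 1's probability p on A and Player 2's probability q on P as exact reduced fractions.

P1 indiff ⇒ q·8+(1-q)·0 = q·6+(1-q)·2 ⇒ q(2) = (1-q)(2) ⇒ q = 1/2
P2 indiff ⇒ p·9+(1-p)·4 = p·7+(1-p)·6 ⇒ p(2) = (1-p)(2) ⇒ p = 1/2

p=1/2, q=1/2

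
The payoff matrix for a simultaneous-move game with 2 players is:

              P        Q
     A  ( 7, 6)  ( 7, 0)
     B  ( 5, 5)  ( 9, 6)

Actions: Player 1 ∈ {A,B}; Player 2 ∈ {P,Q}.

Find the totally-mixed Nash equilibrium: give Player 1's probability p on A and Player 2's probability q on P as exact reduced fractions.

p=1/7, q=1/2

P1 indiff ⇒ q·7+(1-q)·7 = q·5+(1-q)·9 ⇒ q(2) = (1-q)(2) ⇒ q = 1/2
P2 indiff ⇒ p·6+(1-p)·5 = p·0+(1-p)·6 ⇒ p(6) = (1-p)(1) ⇒ p = 1/7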